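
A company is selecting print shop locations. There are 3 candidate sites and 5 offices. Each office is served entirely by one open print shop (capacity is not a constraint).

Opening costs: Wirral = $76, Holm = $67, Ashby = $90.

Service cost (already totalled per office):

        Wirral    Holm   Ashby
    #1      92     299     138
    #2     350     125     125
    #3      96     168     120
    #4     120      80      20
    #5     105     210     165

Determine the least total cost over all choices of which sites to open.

Minimum total cost: 604

For any fixed open set, each office goes to its cheapest open site; total = fixed + service.
{Wirral, Ashby}: #1→Wirral 92, #2→Ashby 125, #3→Wirral 96, #4→Ashby 20, #5→Wirral 105. Service 438; fixed 166; total 604.
{Wirral, Holm}: service 498 + fixed 143 = 641
{Ashby}: service 568 + fixed 90 = 658
{Wirral, Holm, Ashby}: service 438 + fixed 233 = 671
No other subset beats 604.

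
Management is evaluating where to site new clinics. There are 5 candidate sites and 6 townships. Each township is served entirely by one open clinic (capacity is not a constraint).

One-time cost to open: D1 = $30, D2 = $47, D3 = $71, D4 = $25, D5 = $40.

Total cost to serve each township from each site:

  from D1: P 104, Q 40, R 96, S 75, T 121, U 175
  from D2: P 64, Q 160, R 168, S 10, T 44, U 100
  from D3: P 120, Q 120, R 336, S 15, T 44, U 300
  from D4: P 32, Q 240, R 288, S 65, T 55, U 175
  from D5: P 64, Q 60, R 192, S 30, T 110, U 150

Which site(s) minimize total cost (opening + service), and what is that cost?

Open D1, D2 and D4; minimum total cost 424.

For any fixed open set, each township goes to its cheapest open site; total = fixed + service.
{D1, D2, D4}: P→D4 32, Q→D1 40, R→D1 96, S→D2 10, T→D2 44, U→D2 100. Service 322; fixed 102; total 424.
{D1, D2}: service 354 + fixed 77 = 431
{D1, D2, D4, D5}: P→D4 32, Q→D1 40, R→D1 96, S→D2 10, T→D2 44, U→D2 100. Service 322; fixed 142; total 464.
{D1, D2, D3, D4, D5}: service 322 + fixed 213 = 535
No other subset beats 424.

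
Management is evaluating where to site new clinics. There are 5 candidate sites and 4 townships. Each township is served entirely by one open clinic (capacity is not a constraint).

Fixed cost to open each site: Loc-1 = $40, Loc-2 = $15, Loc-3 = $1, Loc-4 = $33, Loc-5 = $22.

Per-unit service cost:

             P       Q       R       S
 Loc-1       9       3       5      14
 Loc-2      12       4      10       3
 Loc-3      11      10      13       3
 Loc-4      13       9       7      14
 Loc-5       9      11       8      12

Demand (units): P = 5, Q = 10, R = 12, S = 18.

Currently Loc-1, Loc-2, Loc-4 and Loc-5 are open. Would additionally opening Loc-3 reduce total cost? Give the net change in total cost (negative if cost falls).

No — net change +1 (cost rises by 1).

Current service cost with {Loc-1, Loc-2, Loc-4, Loc-5}: 189.
Adding Loc-3: each township re-picks its cheapest; new service cost 189, saving 0.
Extra fixed cost: 1. Net change = 1 − 0 = 1.
(Totals: 299 → 300.)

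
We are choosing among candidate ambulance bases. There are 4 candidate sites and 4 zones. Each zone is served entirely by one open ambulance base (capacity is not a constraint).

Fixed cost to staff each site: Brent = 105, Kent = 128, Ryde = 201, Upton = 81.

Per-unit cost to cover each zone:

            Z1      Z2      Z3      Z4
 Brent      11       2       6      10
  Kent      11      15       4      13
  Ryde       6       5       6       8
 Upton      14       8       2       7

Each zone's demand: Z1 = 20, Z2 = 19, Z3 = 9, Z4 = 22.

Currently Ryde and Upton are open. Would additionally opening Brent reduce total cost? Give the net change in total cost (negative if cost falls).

Current service cost with {Ryde, Upton}: 387.
Adding Brent: each zone re-picks its cheapest; new service cost 330, saving 57.
Extra fixed cost: 105. Net change = 105 − 57 = 48.
(Totals: 669 → 717.)

No — net change +48 (cost rises by 48).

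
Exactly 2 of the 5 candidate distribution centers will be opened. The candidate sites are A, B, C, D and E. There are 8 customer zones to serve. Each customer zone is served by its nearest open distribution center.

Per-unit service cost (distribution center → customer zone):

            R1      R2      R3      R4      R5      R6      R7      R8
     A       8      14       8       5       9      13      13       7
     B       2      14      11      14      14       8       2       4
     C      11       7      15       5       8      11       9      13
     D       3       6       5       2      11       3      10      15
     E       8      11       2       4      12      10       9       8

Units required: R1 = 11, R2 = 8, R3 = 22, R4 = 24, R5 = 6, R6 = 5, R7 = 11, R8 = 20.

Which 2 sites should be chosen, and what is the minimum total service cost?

With exactly 2 open, each customer zone uses its cheapest among the chosen.
{B, D}: R1→B 2·11=22, R2→D 6·8=48, R3→D 5·22=110, R4→D 2·24=48, R5→D 11·6=66, R6→D 3·5=15, R7→B 2·11=22, R8→B 4·20=80. Service cost 411.
{B, E}: service cost 464
{D, E}: service cost 513
Among all 10 size-2 choices, {B, D} is lowest.

Choose B and D; total service cost 411.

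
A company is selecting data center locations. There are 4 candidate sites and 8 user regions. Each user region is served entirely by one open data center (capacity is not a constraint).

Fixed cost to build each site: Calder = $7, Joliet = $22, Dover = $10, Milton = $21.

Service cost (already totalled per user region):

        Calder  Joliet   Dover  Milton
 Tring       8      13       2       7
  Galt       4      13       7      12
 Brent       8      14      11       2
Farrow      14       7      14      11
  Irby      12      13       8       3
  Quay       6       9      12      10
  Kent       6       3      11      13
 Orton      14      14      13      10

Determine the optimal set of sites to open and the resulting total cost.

Open Calder and Milton; minimum total cost 77.

For any fixed open set, each user region goes to its cheapest open site; total = fixed + service.
{Calder, Milton}: Tring→Milton 7, Galt→Calder 4, Brent→Milton 2, Farrow→Milton 11, Irby→Milton 3, Quay→Calder 6, Kent→Calder 6, Orton→Milton 10. Service 49; fixed 28; total 77.
{Calder, Dover}: Tring→Dover 2, Galt→Calder 4, Brent→Calder 8, Farrow→Calder 14, Irby→Dover 8, Quay→Calder 6, Kent→Calder 6, Orton→Dover 13. Service 61; fixed 17; total 78.
{Calder}: service 72 + fixed 7 = 79
{Calder, Joliet, Dover, Milton}: service 37 + fixed 60 = 97
(All 15 nonempty subsets were checked; Calder and Milton is lowest.)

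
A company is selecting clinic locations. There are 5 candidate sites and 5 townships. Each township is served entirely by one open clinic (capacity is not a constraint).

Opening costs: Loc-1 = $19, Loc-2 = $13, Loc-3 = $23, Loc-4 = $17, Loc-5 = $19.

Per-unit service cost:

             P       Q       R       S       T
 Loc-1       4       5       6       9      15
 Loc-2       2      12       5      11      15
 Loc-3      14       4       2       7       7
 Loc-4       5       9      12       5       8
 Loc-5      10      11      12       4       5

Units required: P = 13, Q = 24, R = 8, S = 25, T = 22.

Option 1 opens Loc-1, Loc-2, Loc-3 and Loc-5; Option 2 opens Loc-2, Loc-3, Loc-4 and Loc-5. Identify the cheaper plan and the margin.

Option 1: {Loc-1, Loc-2, Loc-3, Loc-5}: P→Loc-2 2·13=26, Q→Loc-3 4·24=96, R→Loc-3 2·8=16, S→Loc-5 4·25=100, T→Loc-5 5·22=110. Service 348; fixed 74; total 422.
Option 2: {Loc-2, Loc-3, Loc-4, Loc-5}: P→Loc-2 2·13=26, Q→Loc-3 4·24=96, R→Loc-3 2·8=16, S→Loc-5 4·25=100, T→Loc-5 5·22=110. Service 348; fixed 72; total 420.
Difference: |422 − 420| = 2.

Option 2 is cheaper by 2.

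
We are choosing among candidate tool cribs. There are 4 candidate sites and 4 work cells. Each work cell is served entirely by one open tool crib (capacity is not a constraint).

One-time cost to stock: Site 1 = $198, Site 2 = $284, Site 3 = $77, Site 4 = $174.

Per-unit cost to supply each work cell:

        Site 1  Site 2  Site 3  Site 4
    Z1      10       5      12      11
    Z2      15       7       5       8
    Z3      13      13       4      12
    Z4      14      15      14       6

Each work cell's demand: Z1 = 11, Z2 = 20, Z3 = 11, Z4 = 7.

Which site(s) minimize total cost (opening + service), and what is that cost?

Open Site 3 only; minimum total cost 451.

For any fixed open set, each work cell goes to its cheapest open site; total = fixed + service.
{Site 3}: Z1→Site 3 12·11=132, Z2→Site 3 5·20=100, Z3→Site 3 4·11=44, Z4→Site 3 14·7=98. Service 374; fixed 77; total 451.
{Site 3, Site 4}: Z1→Site 4 11·11=121, Z2→Site 3 5·20=100, Z3→Site 3 4·11=44, Z4→Site 4 6·7=42. Service 307; fixed 251; total 558.
{Site 1, Site 3}: service 352 + fixed 275 = 627
{Site 1, Site 2, Site 3, Site 4}: service 241 + fixed 733 = 974
No other subset beats 451.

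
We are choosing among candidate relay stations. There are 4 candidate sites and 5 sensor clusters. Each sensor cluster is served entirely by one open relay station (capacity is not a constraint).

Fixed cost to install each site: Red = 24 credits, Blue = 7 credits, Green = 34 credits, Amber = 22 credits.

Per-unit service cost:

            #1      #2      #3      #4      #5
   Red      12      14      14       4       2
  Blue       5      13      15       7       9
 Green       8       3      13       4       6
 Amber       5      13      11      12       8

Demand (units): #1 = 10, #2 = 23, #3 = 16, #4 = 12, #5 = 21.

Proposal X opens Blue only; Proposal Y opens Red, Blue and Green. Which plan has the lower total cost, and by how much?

Proposal Y is cheaper by 387.

Proposal X: {Blue}: #1→Blue 5·10=50, #2→Blue 13·23=299, #3→Blue 15·16=240, #4→Blue 7·12=84, #5→Blue 9·21=189. Service 862; fixed 7; total 869.
Proposal Y: {Red, Blue, Green}: #1→Blue 5·10=50, #2→Green 3·23=69, #3→Green 13·16=208, #4→Red 4·12=48, #5→Red 2·21=42. Service 417; fixed 65; total 482.
Difference: |869 − 482| = 387.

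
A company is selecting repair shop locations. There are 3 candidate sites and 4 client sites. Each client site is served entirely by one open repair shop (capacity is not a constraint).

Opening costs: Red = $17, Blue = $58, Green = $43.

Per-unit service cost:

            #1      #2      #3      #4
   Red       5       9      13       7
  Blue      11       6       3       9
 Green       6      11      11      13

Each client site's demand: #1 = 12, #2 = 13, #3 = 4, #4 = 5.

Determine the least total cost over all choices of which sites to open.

Minimum total cost: 260

For any fixed open set, each client site goes to its cheapest open site; total = fixed + service.
{Red, Blue}: #1→Red 5·12=60, #2→Blue 6·13=78, #3→Blue 3·4=12, #4→Red 7·5=35. Service 185; fixed 75; total 260.
{Red}: service 264 + fixed 17 = 281
{Red, Blue, Green}: #1→Red 5·12=60, #2→Blue 6·13=78, #3→Blue 3·4=12, #4→Red 7·5=35. Service 185; fixed 118; total 303.
No other subset beats 260.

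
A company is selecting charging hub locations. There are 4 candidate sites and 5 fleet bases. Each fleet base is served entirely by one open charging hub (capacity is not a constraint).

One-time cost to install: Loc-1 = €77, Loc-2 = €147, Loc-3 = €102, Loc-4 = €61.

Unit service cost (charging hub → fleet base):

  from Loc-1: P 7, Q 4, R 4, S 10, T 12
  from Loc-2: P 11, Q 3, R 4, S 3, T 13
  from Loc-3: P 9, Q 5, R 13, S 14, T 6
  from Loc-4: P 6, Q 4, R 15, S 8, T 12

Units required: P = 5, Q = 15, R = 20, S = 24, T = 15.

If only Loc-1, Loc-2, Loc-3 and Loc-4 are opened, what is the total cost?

Total cost: 704

Each fleet base is assigned to its cheapest site among the open ones.
{Loc-1, Loc-2, Loc-3, Loc-4}: P→Loc-4 6·5=30, Q→Loc-2 3·15=45, R→Loc-1 4·20=80, S→Loc-2 3·24=72, T→Loc-3 6·15=90. Service 317; fixed 387; total 704.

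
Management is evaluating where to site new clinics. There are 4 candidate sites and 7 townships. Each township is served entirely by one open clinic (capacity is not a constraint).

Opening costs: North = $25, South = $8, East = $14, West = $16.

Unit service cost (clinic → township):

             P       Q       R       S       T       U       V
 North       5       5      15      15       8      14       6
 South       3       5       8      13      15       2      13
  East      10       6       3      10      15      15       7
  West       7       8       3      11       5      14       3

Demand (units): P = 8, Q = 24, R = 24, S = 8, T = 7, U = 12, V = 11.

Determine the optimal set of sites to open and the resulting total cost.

For any fixed open set, each township goes to its cheapest open site; total = fixed + service.
{South, West}: P→South 3·8=24, Q→South 5·24=120, R→West 3·24=72, S→West 11·8=88, T→West 5·7=35, U→South 2·12=24, V→West 3·11=33. Service 396; fixed 24; total 420.
{South, East, West}: service 388 + fixed 38 = 426
{North, South, West}: P→South 3·8=24, Q→North 5·24=120, R→West 3·24=72, S→West 11·8=88, T→West 5·7=35, U→South 2·12=24, V→West 3·11=33. Service 396; fixed 49; total 445.
{North, South, East, West}: service 388 + fixed 63 = 451
(All 15 nonempty subsets were checked; South and West is lowest.)

Open South and West; minimum total cost 420.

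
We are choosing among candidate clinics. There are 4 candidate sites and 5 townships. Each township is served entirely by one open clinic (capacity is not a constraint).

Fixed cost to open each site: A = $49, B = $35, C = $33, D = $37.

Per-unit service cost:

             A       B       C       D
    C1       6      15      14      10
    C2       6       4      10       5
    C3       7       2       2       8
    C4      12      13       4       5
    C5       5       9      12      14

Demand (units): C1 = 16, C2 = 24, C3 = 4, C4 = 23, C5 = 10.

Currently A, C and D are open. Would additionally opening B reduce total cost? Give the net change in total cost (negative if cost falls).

No — net change +11 (cost rises by 11).

Current service cost with {A, C, D}: 366.
Adding B: each township re-picks its cheapest; new service cost 342, saving 24.
Extra fixed cost: 35. Net change = 35 − 24 = 11.
(Totals: 485 → 496.)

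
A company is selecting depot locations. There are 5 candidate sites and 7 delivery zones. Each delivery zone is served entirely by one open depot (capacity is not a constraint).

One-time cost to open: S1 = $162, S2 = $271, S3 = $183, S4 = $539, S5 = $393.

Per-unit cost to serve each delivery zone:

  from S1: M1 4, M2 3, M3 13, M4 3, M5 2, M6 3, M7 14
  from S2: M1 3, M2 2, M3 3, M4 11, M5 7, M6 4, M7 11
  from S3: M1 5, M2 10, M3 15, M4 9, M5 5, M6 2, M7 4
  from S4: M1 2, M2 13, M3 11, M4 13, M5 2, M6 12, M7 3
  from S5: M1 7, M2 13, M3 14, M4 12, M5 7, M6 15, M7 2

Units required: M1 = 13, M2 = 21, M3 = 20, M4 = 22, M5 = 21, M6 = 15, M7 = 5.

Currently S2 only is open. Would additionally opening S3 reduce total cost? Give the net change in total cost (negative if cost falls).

Current service cost with {S2}: 645.
Adding S3: each delivery zone re-picks its cheapest; new service cost 494, saving 151.
Extra fixed cost: 183. Net change = 183 − 151 = 32.
(Totals: 916 → 948.)

No — net change +32 (cost rises by 32).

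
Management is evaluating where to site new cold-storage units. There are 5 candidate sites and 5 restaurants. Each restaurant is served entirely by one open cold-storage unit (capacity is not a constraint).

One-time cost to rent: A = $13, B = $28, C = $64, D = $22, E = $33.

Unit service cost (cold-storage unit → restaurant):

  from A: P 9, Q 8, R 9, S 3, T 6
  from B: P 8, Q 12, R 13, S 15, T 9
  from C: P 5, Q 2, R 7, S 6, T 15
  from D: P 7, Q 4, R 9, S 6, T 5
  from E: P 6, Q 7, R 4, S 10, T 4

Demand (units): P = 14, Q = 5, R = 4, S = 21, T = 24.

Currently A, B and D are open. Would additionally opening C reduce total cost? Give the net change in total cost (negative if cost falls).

No — net change +18 (cost rises by 18).

Current service cost with {A, B, D}: 337.
Adding C: each restaurant re-picks its cheapest; new service cost 291, saving 46.
Extra fixed cost: 64. Net change = 64 − 46 = 18.
(Totals: 400 → 418.)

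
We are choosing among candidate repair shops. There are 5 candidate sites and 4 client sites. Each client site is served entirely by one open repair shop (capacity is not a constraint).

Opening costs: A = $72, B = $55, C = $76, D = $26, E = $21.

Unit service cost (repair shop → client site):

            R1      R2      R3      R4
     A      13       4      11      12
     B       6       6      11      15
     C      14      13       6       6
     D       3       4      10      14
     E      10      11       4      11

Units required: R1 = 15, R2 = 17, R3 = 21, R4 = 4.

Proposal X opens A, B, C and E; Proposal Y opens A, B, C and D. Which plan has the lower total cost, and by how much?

Proposal X: {A, B, C, E}: R1→B 6·15=90, R2→A 4·17=68, R3→E 4·21=84, R4→C 6·4=24. Service 266; fixed 224; total 490.
Proposal Y: {A, B, C, D}: R1→D 3·15=45, R2→A 4·17=68, R3→C 6·21=126, R4→C 6·4=24. Service 263; fixed 229; total 492.
Difference: |490 − 492| = 2.

Proposal X is cheaper by 2.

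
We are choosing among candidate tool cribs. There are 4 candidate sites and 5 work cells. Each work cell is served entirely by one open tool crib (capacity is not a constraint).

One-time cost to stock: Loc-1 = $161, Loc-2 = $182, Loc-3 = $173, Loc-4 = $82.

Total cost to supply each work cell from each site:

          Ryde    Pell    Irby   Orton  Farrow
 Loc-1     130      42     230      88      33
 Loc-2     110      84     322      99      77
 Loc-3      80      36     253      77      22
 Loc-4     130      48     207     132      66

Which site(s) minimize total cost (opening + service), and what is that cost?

Open Loc-3 only; minimum total cost 641.

For any fixed open set, each work cell goes to its cheapest open site; total = fixed + service.
{Loc-3}: Ryde→Loc-3 80, Pell→Loc-3 36, Irby→Loc-3 253, Orton→Loc-3 77, Farrow→Loc-3 22. Service 468; fixed 173; total 641.
{Loc-4}: service 583 + fixed 82 = 665
{Loc-3, Loc-4}: Ryde→Loc-3 80, Pell→Loc-3 36, Irby→Loc-4 207, Orton→Loc-3 77, Farrow→Loc-3 22. Service 422; fixed 255; total 677.
{Loc-1, Loc-2, Loc-3, Loc-4}: Ryde→Loc-3 80, Pell→Loc-3 36, Irby→Loc-4 207, Orton→Loc-3 77, Farrow→Loc-3 22. Service 422; fixed 598; total 1020.
No other subset beats 641.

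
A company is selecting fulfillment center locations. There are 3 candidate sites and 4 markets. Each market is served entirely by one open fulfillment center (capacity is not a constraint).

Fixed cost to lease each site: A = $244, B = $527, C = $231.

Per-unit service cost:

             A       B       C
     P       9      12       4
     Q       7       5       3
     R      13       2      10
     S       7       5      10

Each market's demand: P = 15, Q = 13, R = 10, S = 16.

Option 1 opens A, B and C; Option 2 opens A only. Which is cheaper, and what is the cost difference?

Option 1: {A, B, C}: P→C 4·15=60, Q→C 3·13=39, R→B 2·10=20, S→B 5·16=80. Service 199; fixed 1002; total 1201.
Option 2: {A}: P→A 9·15=135, Q→A 7·13=91, R→A 13·10=130, S→A 7·16=112. Service 468; fixed 244; total 712.
Difference: |1201 − 712| = 489.

Option 2 is cheaper by 489.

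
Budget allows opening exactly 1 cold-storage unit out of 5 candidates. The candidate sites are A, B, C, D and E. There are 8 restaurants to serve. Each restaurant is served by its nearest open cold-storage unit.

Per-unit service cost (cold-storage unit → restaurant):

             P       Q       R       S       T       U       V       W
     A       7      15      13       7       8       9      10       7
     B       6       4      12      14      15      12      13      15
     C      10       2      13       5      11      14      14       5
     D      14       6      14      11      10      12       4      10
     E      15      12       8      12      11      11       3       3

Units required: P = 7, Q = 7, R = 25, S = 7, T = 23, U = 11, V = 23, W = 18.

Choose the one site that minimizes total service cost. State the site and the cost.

Choose E only; total service cost 970.

With exactly 1 open, each restaurant uses its cheapest among the chosen.
{E}: P→E 15·7=105, Q→E 12·7=84, R→E 8·25=200, S→E 12·7=84, T→E 11·23=253, U→E 11·11=121, V→E 3·23=69, W→E 3·18=54. Service cost 970.
{A}: service cost 1167
{D}: service cost 1201
Among all 5 size-1 choices, {E} is lowest.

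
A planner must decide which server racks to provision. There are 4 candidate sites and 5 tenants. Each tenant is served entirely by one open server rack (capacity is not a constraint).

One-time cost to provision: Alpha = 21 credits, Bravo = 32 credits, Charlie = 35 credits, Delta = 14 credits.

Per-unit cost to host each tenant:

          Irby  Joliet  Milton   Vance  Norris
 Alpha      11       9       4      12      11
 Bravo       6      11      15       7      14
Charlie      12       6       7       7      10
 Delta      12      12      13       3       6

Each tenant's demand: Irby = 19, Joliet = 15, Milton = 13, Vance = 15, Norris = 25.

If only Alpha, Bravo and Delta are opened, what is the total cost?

Each tenant is assigned to its cheapest site among the open ones.
{Alpha, Bravo, Delta}: Irby→Bravo 6·19=114, Joliet→Alpha 9·15=135, Milton→Alpha 4·13=52, Vance→Delta 3·15=45, Norris→Delta 6·25=150. Service 496; fixed 67; total 563.

Total cost: 563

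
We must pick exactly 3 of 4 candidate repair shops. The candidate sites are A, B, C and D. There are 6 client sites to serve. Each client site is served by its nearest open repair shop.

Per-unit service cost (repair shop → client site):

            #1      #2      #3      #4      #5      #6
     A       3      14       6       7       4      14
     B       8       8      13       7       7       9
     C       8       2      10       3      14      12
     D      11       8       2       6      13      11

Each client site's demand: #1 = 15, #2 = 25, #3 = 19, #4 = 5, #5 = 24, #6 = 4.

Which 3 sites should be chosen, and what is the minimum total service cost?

Choose A, C and D; total service cost 288.

With exactly 3 open, each client site uses its cheapest among the chosen.
{A, C, D}: #1→A 3·15=45, #2→C 2·25=50, #3→D 2·19=38, #4→C 3·5=15, #5→A 4·24=96, #6→D 11·4=44. Service cost 288.
{A, B, C}: service cost 356
{B, C, D}: service cost 427
Among all 4 size-3 choices, {A, C, D} is lowest.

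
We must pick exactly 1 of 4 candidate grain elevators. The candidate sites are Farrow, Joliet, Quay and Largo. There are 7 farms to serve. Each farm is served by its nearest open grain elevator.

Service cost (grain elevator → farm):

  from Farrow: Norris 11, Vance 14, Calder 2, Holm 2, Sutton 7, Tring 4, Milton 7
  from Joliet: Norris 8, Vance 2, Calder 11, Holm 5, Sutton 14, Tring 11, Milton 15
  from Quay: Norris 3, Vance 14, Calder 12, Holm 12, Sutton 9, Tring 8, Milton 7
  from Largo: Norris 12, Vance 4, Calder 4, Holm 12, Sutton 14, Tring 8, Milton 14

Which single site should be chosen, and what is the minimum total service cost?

Choose Farrow only; total service cost 47.

With exactly 1 open, each farm uses its cheapest among the chosen.
{Farrow}: Norris→Farrow 11, Vance→Farrow 14, Calder→Farrow 2, Holm→Farrow 2, Sutton→Farrow 7, Tring→Farrow 4, Milton→Farrow 7. Service cost 47.
{Quay}: service cost 65
{Joliet}: service cost 66
Among all 4 size-1 choices, {Farrow} is lowest.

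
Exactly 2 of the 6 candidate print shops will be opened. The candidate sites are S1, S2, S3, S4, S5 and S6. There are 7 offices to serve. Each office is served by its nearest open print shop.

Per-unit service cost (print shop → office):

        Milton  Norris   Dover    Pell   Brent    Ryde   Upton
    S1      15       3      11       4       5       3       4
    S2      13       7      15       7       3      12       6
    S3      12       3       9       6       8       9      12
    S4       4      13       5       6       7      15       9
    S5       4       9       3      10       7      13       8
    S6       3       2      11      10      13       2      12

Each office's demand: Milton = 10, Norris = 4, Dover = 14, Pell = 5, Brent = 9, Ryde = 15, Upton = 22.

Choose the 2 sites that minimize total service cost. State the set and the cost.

With exactly 2 open, each office uses its cheapest among the chosen.
{S1, S5}: Milton→S5 4·10=40, Norris→S1 3·4=12, Dover→S5 3·14=42, Pell→S1 4·5=20, Brent→S1 5·9=45, Ryde→S1 3·15=45, Upton→S1 4·22=88. Service cost 292.
{S1, S4}: service cost 320
{S1, S6}: service cost 375
Among all 15 size-2 choices, {S1, S5} is lowest.

Choose S1 and S5; total service cost 292.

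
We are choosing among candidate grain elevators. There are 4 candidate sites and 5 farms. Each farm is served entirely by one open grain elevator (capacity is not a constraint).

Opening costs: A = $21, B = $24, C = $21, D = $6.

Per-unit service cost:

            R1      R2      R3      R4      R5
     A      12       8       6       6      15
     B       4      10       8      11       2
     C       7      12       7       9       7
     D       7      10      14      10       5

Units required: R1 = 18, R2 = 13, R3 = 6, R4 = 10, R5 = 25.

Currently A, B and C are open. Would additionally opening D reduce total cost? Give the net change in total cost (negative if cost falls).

No — net change +6 (cost rises by 6).

Current service cost with {A, B, C}: 322.
Adding D: each farm re-picks its cheapest; new service cost 322, saving 0.
Extra fixed cost: 6. Net change = 6 − 0 = 6.
(Totals: 388 → 394.)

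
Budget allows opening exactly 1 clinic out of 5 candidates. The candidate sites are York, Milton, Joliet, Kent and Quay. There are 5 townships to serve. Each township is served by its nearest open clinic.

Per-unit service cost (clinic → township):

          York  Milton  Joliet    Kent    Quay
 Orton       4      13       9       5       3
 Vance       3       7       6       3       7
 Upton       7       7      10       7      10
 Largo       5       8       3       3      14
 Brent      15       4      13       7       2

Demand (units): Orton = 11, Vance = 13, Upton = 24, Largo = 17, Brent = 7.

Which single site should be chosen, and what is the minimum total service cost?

Choose Kent only; total service cost 362.

With exactly 1 open, each township uses its cheapest among the chosen.
{Kent}: Orton→Kent 5·11=55, Vance→Kent 3·13=39, Upton→Kent 7·24=168, Largo→Kent 3·17=51, Brent→Kent 7·7=49. Service cost 362.
{York}: service cost 441
{Joliet}: service cost 559
Among all 5 size-1 choices, {Kent} is lowest.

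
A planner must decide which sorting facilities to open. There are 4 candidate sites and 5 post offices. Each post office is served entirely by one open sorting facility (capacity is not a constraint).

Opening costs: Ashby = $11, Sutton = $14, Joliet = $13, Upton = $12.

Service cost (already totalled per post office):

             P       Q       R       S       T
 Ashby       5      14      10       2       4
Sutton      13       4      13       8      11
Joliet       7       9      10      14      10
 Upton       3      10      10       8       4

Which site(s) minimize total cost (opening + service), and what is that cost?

For any fixed open set, each post office goes to its cheapest open site; total = fixed + service.
{Ashby}: P→Ashby 5, Q→Ashby 14, R→Ashby 10, S→Ashby 2, T→Ashby 4. Service 35; fixed 11; total 46.
{Upton}: service 35 + fixed 12 = 47
{Ashby, Sutton}: P→Ashby 5, Q→Sutton 4, R→Ashby 10, S→Ashby 2, T→Ashby 4. Service 25; fixed 25; total 50.
{Ashby, Sutton, Joliet, Upton}: P→Upton 3, Q→Sutton 4, R→Ashby 10, S→Ashby 2, T→Ashby 4. Service 23; fixed 50; total 73.
No other subset beats 46.

Open Ashby only; minimum total cost 46.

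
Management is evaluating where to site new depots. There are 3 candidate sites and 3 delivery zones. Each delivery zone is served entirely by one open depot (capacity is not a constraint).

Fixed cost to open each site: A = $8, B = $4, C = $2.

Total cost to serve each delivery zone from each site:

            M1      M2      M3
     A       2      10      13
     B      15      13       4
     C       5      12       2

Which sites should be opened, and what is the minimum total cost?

Open C only; minimum total cost 21.

For any fixed open set, each delivery zone goes to its cheapest open site; total = fixed + service.
{C}: M1→C 5, M2→C 12, M3→C 2. Service 19; fixed 2; total 21.
{A, C}: service 14 + fixed 10 = 24
{B, C}: M1→C 5, M2→C 12, M3→C 2. Service 19; fixed 6; total 25.
{A, B, C}: service 14 + fixed 14 = 28
No other subset beats 21.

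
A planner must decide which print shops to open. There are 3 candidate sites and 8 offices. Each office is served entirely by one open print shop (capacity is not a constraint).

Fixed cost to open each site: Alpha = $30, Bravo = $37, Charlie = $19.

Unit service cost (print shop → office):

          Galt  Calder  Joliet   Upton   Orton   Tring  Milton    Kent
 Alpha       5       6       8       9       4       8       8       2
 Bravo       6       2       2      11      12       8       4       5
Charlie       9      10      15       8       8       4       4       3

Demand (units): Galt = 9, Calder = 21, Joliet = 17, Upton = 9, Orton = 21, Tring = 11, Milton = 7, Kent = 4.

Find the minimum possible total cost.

Minimum total cost: 443

For any fixed open set, each office goes to its cheapest open site; total = fixed + service.
{Alpha, Bravo, Charlie}: Galt→Alpha 5·9=45, Calder→Bravo 2·21=42, Joliet→Bravo 2·17=34, Upton→Charlie 8·9=72, Orton→Alpha 4·21=84, Tring→Charlie 4·11=44, Milton→Bravo 4·7=28, Kent→Alpha 2·4=8. Service 357; fixed 86; total 443.
{Alpha, Bravo}: service 410 + fixed 67 = 477
{Bravo, Charlie}: service 454 + fixed 56 = 510
{Charlie}: service 870 + fixed 19 = 889
No other subset beats 443.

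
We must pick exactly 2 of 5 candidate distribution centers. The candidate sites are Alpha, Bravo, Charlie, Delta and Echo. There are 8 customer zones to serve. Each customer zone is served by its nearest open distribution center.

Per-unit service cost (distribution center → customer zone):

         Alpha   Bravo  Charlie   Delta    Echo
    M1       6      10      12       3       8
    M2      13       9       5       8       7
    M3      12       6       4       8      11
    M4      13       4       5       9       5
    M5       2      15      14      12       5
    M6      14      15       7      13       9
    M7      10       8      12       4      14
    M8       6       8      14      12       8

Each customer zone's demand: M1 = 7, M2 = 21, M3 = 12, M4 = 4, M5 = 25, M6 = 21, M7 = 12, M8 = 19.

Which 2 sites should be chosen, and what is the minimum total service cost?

Choose Alpha and Charlie; total service cost 646.

With exactly 2 open, each customer zone uses its cheapest among the chosen.
{Alpha, Charlie}: M1→Alpha 6·7=42, M2→Charlie 5·21=105, M3→Charlie 4·12=48, M4→Charlie 5·4=20, M5→Alpha 2·25=50, M6→Charlie 7·21=147, M7→Alpha 10·12=120, M8→Alpha 6·19=114. Service cost 646.
{Charlie, Echo}: service cost 797
{Delta, Echo}: service cost 798
Among all 10 size-2 choices, {Alpha, Charlie} is lowest.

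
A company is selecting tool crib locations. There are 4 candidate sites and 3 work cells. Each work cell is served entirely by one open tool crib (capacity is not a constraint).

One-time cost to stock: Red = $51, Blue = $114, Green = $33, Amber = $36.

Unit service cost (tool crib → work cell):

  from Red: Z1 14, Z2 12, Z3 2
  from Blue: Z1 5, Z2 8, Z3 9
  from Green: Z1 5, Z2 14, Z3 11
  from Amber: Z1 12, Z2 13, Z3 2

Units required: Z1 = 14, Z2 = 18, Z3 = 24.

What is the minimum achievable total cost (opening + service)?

Minimum total cost: 412

For any fixed open set, each work cell goes to its cheapest open site; total = fixed + service.
{Blue, Amber}: Z1→Blue 5·14=70, Z2→Blue 8·18=144, Z3→Amber 2·24=48. Service 262; fixed 150; total 412.
{Red, Green}: service 334 + fixed 84 = 418
{Green, Amber}: Z1→Green 5·14=70, Z2→Amber 13·18=234, Z3→Amber 2·24=48. Service 352; fixed 69; total 421.
{Red, Blue, Green, Amber}: Z1→Blue 5·14=70, Z2→Blue 8·18=144, Z3→Red 2·24=48. Service 262; fixed 234; total 496.
(All 15 nonempty subsets were checked; Blue and Amber is lowest.)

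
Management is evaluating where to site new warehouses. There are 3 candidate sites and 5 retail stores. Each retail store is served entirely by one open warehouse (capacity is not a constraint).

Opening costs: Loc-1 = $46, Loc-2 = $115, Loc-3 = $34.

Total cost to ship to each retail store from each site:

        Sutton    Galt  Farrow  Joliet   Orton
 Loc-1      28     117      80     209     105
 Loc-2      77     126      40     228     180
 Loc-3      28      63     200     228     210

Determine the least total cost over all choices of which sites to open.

For any fixed open set, each retail store goes to its cheapest open site; total = fixed + service.
{Loc-1, Loc-3}: Sutton→Loc-1 28, Galt→Loc-3 63, Farrow→Loc-1 80, Joliet→Loc-1 209, Orton→Loc-1 105. Service 485; fixed 80; total 565.
{Loc-1}: Sutton→Loc-1 28, Galt→Loc-1 117, Farrow→Loc-1 80, Joliet→Loc-1 209, Orton→Loc-1 105. Service 539; fixed 46; total 585.
{Loc-1, Loc-2, Loc-3}: service 445 + fixed 195 = 640
{Loc-3}: Sutton→Loc-3 28, Galt→Loc-3 63, Farrow→Loc-3 200, Joliet→Loc-3 228, Orton→Loc-3 210. Service 729; fixed 34; total 763.
(All 7 nonempty subsets were checked; Loc-1 and Loc-3 is lowest.)

Minimum total cost: 565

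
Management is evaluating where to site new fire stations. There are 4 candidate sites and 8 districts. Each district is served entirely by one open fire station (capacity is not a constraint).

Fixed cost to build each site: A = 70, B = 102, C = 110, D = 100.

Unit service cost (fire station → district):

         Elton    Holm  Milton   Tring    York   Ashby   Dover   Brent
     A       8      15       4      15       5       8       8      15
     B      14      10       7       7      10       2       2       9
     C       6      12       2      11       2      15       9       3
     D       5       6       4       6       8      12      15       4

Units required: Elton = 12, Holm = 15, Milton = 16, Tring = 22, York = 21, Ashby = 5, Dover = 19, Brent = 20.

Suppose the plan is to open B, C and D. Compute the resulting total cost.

Total cost: 776

Each district is assigned to its cheapest site among the open ones.
{B, C, D}: Elton→D 5·12=60, Holm→D 6·15=90, Milton→C 2·16=32, Tring→D 6·22=132, York→C 2·21=42, Ashby→B 2·5=10, Dover→B 2·19=38, Brent→C 3·20=60. Service 464; fixed 312; total 776.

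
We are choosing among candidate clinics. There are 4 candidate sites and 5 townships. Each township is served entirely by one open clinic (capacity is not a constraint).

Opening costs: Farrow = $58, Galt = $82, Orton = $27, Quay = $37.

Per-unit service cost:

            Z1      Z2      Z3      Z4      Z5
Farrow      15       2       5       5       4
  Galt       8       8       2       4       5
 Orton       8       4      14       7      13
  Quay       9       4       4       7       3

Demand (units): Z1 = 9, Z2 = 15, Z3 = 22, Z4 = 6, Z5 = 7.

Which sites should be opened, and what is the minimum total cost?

Open Quay only; minimum total cost 329.

For any fixed open set, each township goes to its cheapest open site; total = fixed + service.
{Quay}: Z1→Quay 9·9=81, Z2→Quay 4·15=60, Z3→Quay 4·22=88, Z4→Quay 7·6=42, Z5→Quay 3·7=21. Service 292; fixed 37; total 329.
{Farrow, Galt}: service 198 + fixed 140 = 338
{Galt, Quay}: Z1→Galt 8·9=72, Z2→Quay 4·15=60, Z3→Galt 2·22=44, Z4→Galt 4·6=24, Z5→Quay 3·7=21. Service 221; fixed 119; total 340.
{Farrow, Galt, Orton, Quay}: service 191 + fixed 204 = 395
No other subset beats 329.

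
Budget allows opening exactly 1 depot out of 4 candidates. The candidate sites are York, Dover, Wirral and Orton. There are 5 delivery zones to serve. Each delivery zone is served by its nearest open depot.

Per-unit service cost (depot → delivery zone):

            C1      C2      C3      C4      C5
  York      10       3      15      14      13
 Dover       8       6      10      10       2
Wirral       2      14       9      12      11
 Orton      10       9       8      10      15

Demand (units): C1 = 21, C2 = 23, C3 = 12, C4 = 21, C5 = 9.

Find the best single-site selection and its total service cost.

Choose Dover only; total service cost 654.

With exactly 1 open, each delivery zone uses its cheapest among the chosen.
{Dover}: C1→Dover 8·21=168, C2→Dover 6·23=138, C3→Dover 10·12=120, C4→Dover 10·21=210, C5→Dover 2·9=18. Service cost 654.
{Wirral}: service cost 823
{Orton}: service cost 858
Among all 4 size-1 choices, {Dover} is lowest.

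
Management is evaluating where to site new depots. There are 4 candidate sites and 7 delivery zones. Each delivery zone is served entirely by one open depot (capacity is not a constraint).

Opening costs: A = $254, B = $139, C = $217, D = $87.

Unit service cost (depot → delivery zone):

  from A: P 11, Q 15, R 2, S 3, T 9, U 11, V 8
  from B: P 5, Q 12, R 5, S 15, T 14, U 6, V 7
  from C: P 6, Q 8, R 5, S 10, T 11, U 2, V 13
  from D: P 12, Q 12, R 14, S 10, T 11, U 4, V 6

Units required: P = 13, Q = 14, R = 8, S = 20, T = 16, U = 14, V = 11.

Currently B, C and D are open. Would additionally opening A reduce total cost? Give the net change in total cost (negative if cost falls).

Current service cost with {B, C, D}: 687.
Adding A: each delivery zone re-picks its cheapest; new service cost 491, saving 196.
Extra fixed cost: 254. Net change = 254 − 196 = 58.
(Totals: 1130 → 1188.)

No — net change +58 (cost rises by 58).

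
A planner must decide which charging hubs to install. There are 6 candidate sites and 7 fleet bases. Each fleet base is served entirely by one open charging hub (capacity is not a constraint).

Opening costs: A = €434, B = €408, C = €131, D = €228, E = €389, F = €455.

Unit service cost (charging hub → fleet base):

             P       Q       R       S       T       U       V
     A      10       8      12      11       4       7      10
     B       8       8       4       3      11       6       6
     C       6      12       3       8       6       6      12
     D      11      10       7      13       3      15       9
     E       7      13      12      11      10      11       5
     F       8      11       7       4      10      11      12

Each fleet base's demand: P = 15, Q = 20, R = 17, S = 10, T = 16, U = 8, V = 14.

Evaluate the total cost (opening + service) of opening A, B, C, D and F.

Each fleet base is assigned to its cheapest site among the open ones.
{A, B, C, D, F}: P→C 6·15=90, Q→A 8·20=160, R→C 3·17=51, S→B 3·10=30, T→D 3·16=48, U→B 6·8=48, V→B 6·14=84. Service 511; fixed 1656; total 2167.

Total cost: 2167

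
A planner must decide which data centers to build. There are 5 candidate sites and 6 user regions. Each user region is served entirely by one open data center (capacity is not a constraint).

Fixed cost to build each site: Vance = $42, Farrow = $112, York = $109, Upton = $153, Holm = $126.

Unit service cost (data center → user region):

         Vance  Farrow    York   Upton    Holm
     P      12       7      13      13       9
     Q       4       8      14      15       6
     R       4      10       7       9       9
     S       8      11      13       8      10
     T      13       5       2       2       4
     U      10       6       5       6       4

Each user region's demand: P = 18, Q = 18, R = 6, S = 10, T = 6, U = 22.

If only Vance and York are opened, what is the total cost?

Each user region is assigned to its cheapest site among the open ones.
{Vance, York}: P→Vance 12·18=216, Q→Vance 4·18=72, R→Vance 4·6=24, S→Vance 8·10=80, T→York 2·6=12, U→York 5·22=110. Service 514; fixed 151; total 665.

Total cost: 665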